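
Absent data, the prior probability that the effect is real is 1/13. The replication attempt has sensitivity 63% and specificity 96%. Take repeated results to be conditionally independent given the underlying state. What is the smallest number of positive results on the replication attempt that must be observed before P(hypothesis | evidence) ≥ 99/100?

3

Prior odds = (1/13)/(12/13) = 1/12.
False-positive rate = 1 − 0.96 = 0.04; likelihood ratio of a positive = 0.63/0.04 = 15.75.
Target posterior odds = 0.99/0.01 = 99.
Need (1/12) × 15.75ⁿ ≥ 99, i.e. 15.75ⁿ ≥ 1188.
15.75² = 248.0625 falls short of 1188 but 15.75³ = 3906.984375 reaches it, so n = 3.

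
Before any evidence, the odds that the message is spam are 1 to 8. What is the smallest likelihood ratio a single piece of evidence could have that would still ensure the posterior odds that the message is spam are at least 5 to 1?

40

Prior odds = 0.125.
Target odds = 5.
Required Bayes factor = 5 ÷ 0.125 = 40.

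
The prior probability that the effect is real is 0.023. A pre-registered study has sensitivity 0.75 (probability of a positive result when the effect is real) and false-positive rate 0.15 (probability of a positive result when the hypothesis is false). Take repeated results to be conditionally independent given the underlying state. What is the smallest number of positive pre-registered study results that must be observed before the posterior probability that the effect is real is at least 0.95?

Prior odds = 0.023/0.977 = 23/977.
Likelihood ratio of a positive result = 0.75/0.15 = 5.
Target posterior odds = 0.95/0.05 = 19.
Require 5ⁿ ≥ 19 ÷ (23/977) = 18563/23.
5⁴ = 625 falls short of 18563/23 but 5⁵ = 3125 reaches it, so n = 5.

5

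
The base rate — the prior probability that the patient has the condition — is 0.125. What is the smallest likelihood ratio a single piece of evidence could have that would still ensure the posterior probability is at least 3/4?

Prior odds = 0.125/0.875 = 1/7.
Target odds = 0.75/0.25 = 3.
Required Bayes factor = 3 ÷ (1/7) = 21.

21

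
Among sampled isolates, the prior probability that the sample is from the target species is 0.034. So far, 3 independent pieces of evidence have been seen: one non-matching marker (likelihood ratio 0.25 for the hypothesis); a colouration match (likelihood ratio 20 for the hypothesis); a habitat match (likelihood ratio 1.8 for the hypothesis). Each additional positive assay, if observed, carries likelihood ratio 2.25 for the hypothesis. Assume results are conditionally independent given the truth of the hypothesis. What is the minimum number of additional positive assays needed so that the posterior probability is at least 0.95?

Prior odds = 0.034/0.966 = 17/483.
Combined Bayes factor of the evidence already in hand = 0.25 × 20 × 1.8 = 9.
Odds after that evidence = (17/483) × 9 = 51/161.
Target odds = 0.95/0.05 = 19.
Need 2.25ⁿ ≥ 19 ÷ (51/161) = 3059/51.
2.25⁵ = 59049/1024 falls short of 3059/51 but 2.25⁶ = 531441/4096 reaches it, so n = 6.

6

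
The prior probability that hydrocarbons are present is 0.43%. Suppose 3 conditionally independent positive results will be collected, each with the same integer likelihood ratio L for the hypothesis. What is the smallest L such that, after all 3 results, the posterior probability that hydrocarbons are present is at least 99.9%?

Prior odds = 0.0043/0.9957 = 43/9957.
Target odds = 0.999/0.001 = 999.
Need L³ ≥ 999 ÷ (43/9957) = 9947043/43.
61³ = 226981 < 9947043/43 ≤ 238328 = 62³, so L = 62.

62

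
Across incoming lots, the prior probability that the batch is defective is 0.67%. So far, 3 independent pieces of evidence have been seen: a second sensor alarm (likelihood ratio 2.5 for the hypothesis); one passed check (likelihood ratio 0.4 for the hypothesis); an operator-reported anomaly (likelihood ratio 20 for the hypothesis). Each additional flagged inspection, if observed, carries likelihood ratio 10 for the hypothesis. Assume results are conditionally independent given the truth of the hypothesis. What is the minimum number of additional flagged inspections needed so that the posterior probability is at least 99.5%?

4

Prior odds = 0.0067/0.9933 = 67/9933.
Combined Bayes factor of the evidence already in hand = 2.5 × 0.4 × 20 = 20.
Odds after that evidence = (67/9933) × 20 = 1340/9933.
Target odds = 0.995/0.005 = 199.
Need 10ⁿ ≥ 199 ÷ (1340/9933) = 1976667/1340.
10³ = 1000 falls short of 1976667/1340 but 10⁴ = 10000 reaches it, so n = 4.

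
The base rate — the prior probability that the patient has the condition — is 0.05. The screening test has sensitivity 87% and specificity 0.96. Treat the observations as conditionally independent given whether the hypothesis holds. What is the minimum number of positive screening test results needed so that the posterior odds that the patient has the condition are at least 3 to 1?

Prior odds = 0.05/0.95 = 1/19.
False-positive rate = 1 − 0.96 = 0.04; likelihood ratio of a positive = 0.87/0.04 = 21.75.
Target odds = 3.
Need (1/19) × 21.75ⁿ ≥ 3, i.e. 21.75ⁿ ≥ 57.
21.75¹ = 21.75 falls short of 57 but 21.75² = 473.0625 reaches it, so n = 2.

2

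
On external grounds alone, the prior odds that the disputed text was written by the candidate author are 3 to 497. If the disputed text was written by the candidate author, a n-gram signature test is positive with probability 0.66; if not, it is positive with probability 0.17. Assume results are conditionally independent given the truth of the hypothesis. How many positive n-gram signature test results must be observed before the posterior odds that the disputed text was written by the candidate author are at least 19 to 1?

Prior odds = 3/497.
Likelihood ratio of a positive = 0.66/0.17 = 66/17.
Target odds = 19.
Require (66/17)ⁿ ≥ 19 ÷ (3/497) = 9443/3.
(66/17)⁵ ≈882.013 falls short of 9443/3 but (66/17)⁶ ≈3424.29 reaches it, so n = 6.

6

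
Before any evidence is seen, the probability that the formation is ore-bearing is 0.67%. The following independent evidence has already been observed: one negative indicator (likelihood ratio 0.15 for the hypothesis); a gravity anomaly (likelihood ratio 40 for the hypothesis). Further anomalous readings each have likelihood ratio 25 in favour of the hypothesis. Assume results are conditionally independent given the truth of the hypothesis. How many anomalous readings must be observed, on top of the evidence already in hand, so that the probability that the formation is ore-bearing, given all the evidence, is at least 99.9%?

Prior odds = 0.0067/0.9933 = 67/9933.
Combined Bayes factor of the evidence already in hand = 0.15 × 40 = 6.
Odds after that evidence = (67/9933) × 6 = 134/3311.
Target odds = 0.999/0.001 = 999.
Need 25ⁿ ≥ 999 ÷ (134/3311) = 3307689/134.
25³ = 15625 falls short of 3307689/134 but 25⁴ = 390625 reaches it, so n = 4.

4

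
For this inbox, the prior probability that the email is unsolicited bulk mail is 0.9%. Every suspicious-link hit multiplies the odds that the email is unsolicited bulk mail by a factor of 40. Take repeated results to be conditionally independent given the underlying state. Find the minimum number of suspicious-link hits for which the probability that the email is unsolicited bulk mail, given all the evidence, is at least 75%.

Prior odds: 0.009 ÷ 0.991 = 9/991.
Likelihood ratio per suspicious-link hit = 40.
Target posterior odds = 0.75/0.25 = 3.
Need (9/991) × 40ⁿ ≥ 3, i.e. 40ⁿ ≥ 991/3.
40¹ = 40 falls short of 991/3 but 40² = 1600 reaches it, so n = 2.

2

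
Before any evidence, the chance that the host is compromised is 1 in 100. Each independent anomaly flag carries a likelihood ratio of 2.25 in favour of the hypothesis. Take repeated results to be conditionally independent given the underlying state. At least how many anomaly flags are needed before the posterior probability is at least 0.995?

13

Prior odds = 0.01/0.99 = 1/99.
Likelihood ratio per anomaly flag = 2.25.
Target odds: 0.995 ÷ 0.005 = 199.
Need (1/99) × 2.25ⁿ ≥ 199, i.e. 2.25ⁿ ≥ 19701.
2.25¹² ≈16834.1 falls short of 19701 but 2.25¹³ ≈37876.8 reaches it, so n = 13.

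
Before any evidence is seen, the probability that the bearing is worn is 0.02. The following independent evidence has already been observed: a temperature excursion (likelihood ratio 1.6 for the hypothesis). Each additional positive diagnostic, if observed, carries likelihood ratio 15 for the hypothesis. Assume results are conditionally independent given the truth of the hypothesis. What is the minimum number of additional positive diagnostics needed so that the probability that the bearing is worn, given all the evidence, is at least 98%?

3

Prior odds = 0.02/0.98 = 1/49.
Bayes factor of the evidence already in hand = 1.6.
Odds after that evidence = (1/49) × 1.6 = 8/245.
Target odds = 0.98/0.02 = 49.
Need 15ⁿ ≥ 49 ÷ (8/245) = 1500.625.
15² = 225 falls short of 1500.625 but 15³ = 3375 reaches it, so n = 3.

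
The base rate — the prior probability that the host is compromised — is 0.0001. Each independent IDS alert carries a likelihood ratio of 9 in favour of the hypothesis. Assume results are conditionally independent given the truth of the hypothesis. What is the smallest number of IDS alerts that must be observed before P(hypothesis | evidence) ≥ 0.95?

6

Prior odds = 0.0001/0.9999 = 1/9999.
Likelihood ratio per IDS alert = 9.
Target odds: 0.95 ÷ 0.05 = 19.
Require 9ⁿ ≥ 19 ÷ (1/9999) = 189981.
9⁵ = 59049 falls short of 189981 but 9⁶ = 531441 reaches it, so n = 6.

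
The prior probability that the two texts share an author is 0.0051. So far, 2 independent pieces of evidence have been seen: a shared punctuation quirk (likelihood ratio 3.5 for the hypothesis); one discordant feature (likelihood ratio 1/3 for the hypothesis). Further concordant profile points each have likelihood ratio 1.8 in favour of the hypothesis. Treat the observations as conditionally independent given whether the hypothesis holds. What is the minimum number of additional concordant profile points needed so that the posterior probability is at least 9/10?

13

Prior odds = 0.0051/0.9949 = 51/9949.
Combined Bayes factor of the evidence already in hand = 3.5 × (1/3) = 7/6.
Odds after that evidence = (51/9949) × 7/6 = 119/19898.
Target odds = 0.9/0.1 = 9.
Need 1.8ⁿ ≥ 9 ÷ (119/19898) = 179082/119.
1.8¹² ≈1156.83 falls short of 179082/119 but 1.8¹³ ≈2082.3 reaches it, so n = 13.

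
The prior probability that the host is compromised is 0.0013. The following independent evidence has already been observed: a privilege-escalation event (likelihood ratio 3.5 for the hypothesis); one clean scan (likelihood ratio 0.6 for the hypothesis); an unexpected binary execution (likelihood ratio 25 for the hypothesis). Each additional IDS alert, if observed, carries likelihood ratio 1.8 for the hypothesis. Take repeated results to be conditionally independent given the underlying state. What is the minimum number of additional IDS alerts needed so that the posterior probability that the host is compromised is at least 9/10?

9

Prior odds = 0.0013/0.9987 = 13/9987.
Combined Bayes factor of the evidence already in hand = 3.5 × 0.6 × 25 = 52.5.
Odds after that evidence = (13/9987) × 52.5 = 455/6658.
Target odds = 0.9/0.1 = 9.
Need 1.8ⁿ ≥ 9 ÷ (455/6658) = 59922/455.
1.8⁸ = 43046721/390625 falls short of 59922/455 but 1.8⁹ = 387420489/1953125 reaches it, so n = 9.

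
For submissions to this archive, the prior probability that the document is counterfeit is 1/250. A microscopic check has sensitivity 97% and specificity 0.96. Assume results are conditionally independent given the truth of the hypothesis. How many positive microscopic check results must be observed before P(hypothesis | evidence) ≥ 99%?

4

Prior odds = 0.004/0.996 = 1/249.
False-positive rate = 1 − 0.96 = 0.04; likelihood ratio of a positive = 0.97/0.04 = 24.25.
Target odds: 0.99 ÷ 0.01 = 99.
Need (1/249) × 24.25ⁿ ≥ 99, i.e. 24.25ⁿ ≥ 24651.
24.25³ = 912673/64 falls short of 24651 but 24.25⁴ = 88529281/256 reaches it, so n = 4.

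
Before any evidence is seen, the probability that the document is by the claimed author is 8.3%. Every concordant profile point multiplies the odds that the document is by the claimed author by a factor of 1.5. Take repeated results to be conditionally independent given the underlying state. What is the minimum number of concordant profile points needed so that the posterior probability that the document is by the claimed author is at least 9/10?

12

Prior odds = 0.083/0.917 = 83/917.
Likelihood ratio per concordant profile point = 1.5.
Target odds: 0.9 ÷ 0.1 = 9.
Need (83/917) × 1.5ⁿ ≥ 9, i.e. 1.5ⁿ ≥ 8253/83.
1.5¹¹ = 177147/2048 falls short of 8253/83 but 1.5¹² = 531441/4096 reaches it, so n = 12.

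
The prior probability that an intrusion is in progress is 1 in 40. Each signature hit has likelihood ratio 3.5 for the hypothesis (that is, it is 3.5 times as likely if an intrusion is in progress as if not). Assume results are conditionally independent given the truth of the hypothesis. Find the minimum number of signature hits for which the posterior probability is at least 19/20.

Prior odds: 0.025 ÷ 0.975 = 1/39.
Likelihood ratio per signature hit = 3.5.
Target posterior odds = 0.95/0.05 = 19.
Require 3.5ⁿ ≥ 19 ÷ (1/39) = 741.
3.5⁵ = 525.21875 falls short of 741 but 3.5⁶ = 1838.265625 reaches it, so n = 6.

6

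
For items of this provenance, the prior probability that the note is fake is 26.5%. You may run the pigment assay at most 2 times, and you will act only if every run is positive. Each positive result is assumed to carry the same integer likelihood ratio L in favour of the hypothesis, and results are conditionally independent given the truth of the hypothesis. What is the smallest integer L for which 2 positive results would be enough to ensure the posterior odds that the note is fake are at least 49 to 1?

12

Prior odds = 0.265/0.735 = 53/147.
Target odds = 49.
Need L² ≥ 49 ÷ (53/147) = 7203/53.
11² = 121 < 7203/53 ≤ 144 = 12², so L = 12.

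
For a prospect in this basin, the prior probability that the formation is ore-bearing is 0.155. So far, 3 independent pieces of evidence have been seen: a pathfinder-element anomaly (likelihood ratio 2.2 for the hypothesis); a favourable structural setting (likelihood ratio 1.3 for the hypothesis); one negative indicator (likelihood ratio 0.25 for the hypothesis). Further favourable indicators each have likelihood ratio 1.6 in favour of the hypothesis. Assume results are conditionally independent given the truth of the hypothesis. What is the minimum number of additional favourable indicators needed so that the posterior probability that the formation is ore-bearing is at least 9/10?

9

Prior odds = 0.155/0.845 = 31/169.
Combined Bayes factor of the evidence already in hand = 2.2 × 1.3 × 0.25 = 0.715.
Odds after that evidence = (31/169) × 0.715 = 341/2600.
Target odds = 0.9/0.1 = 9.
Need 1.6ⁿ ≥ 9 ÷ (341/2600) = 23400/341.
1.6⁸ = 16777216/390625 falls short of 23400/341 but 1.6⁹ = 134217728/1953125 reaches it, so n = 9.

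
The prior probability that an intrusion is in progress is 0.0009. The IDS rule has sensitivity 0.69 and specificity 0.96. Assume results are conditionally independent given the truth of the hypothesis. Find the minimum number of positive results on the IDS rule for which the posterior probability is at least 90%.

Prior odds: 0.0009 ÷ 0.9991 = 9/9991.
False-positive rate = 1 − 0.96 = 0.04; likelihood ratio of a positive = 0.69/0.04 = 17.25.
Target posterior odds = 0.9/0.1 = 9.
Require 17.25ⁿ ≥ 9 ÷ (9/9991) = 9991.
17.25³ = 5132.953125 falls short of 9991 but 17.25⁴ = 22667121/256 reaches it, so n = 4.

4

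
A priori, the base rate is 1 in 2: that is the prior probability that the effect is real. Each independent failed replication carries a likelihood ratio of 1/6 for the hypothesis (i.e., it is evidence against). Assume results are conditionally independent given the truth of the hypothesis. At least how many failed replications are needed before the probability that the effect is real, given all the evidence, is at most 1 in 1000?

Prior odds = 0.5/0.5 = 1.
Likelihood ratio per failed replication = 1/6.
Target odds: 0.001 ÷ 0.999 = 1/999.
Require (1/6)ⁿ ≤ 1/999 ÷ 1 = 1/999.
(1/6)³ = 1/216 is still above 1/999 but (1/6)⁴ = 1/1296 is at or below it, so n = 4.

4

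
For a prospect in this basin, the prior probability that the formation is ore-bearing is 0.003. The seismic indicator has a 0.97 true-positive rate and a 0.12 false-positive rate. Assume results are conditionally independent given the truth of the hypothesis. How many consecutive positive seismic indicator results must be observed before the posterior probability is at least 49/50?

Prior odds = 0.003/0.997 = 3/997.
Likelihood ratio of a positive result = 0.97/0.12 = 97/12.
Target posterior odds = 0.98/0.02 = 49.
Require (97/12)ⁿ ≥ 49 ÷ (3/997) = 48853/3.
(97/12)⁴ = 88529281/20736 falls short of 48853/3 but (97/12)⁵ ≈34510.6 reaches it, so n = 5.

5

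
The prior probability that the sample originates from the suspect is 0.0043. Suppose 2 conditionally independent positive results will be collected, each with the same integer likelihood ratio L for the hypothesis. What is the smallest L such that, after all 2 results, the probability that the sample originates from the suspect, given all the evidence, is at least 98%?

Prior odds = 0.0043/0.9957 = 43/9957.
Target odds = 0.98/0.02 = 49.
Need L² ≥ 49 ÷ (43/9957) = 487893/43.
106² = 11236 < 487893/43 ≤ 11449 = 107², so L = 107.

107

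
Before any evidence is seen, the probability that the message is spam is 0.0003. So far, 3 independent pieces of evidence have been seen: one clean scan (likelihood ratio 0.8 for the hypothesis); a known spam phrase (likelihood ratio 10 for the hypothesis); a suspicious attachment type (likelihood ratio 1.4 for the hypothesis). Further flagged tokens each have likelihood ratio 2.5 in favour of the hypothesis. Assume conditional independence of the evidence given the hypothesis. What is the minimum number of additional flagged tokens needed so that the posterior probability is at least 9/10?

9

Prior odds = 0.0003/0.9997 = 3/9997.
Combined Bayes factor of the evidence already in hand = 0.8 × 10 × 1.4 = 11.2.
Odds after that evidence = (3/9997) × 11.2 = 168/49985.
Target odds = 0.9/0.1 = 9.
Need 2.5ⁿ ≥ 9 ÷ (168/49985) = 149955/56.
2.5⁸ = 390625/256 falls short of 149955/56 but 2.5⁹ = 1953125/512 reaches it, so n = 9.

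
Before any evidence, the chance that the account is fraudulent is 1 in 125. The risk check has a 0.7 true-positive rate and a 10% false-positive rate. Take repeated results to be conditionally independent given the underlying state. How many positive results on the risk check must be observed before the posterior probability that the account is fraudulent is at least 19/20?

Prior odds: 0.008 ÷ 0.992 = 1/124.
Likelihood ratio of a positive result = 0.7/0.1 = 7.
Target posterior odds = 0.95/0.05 = 19.
Need (1/124) × 7ⁿ ≥ 19, i.e. 7ⁿ ≥ 2356.
7³ = 343 falls short of 2356 but 7⁴ = 2401 reaches it, so n = 4.

4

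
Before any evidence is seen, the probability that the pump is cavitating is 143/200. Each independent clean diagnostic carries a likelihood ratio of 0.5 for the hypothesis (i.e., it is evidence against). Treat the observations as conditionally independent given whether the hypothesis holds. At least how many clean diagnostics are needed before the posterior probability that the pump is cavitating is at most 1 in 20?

6

Prior odds: 0.715 ÷ 0.285 = 143/57.
Likelihood ratio per clean diagnostic = 0.5.
Target odds: 0.05 ÷ 0.95 = 1/19.
Require 0.5ⁿ ≤ 1/19 ÷ (143/57) = 3/143.
0.5⁵ = 0.03125 is still above 3/143 but 0.5⁶ = 0.015625 is at or below it, so n = 6.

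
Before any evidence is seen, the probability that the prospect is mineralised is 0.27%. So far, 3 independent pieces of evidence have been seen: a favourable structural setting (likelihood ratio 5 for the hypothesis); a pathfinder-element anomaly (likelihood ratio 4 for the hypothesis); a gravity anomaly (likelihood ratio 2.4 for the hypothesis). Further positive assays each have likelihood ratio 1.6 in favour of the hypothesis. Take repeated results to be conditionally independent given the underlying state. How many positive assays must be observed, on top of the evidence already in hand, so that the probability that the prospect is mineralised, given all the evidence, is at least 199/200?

Prior odds = 0.0027/0.9973 = 27/9973.
Combined Bayes factor of the evidence already in hand = 5 × 4 × 2.4 = 48.
Odds after that evidence = (27/9973) × 48 = 1296/9973.
Target odds = 0.995/0.005 = 199.
Need 1.6ⁿ ≥ 199 ÷ (1296/9973) = 1984627/1296.
1.6¹⁵ ≈1152.92 falls short of 1984627/1296 but 1.6¹⁶ ≈1844.67 reaches it, so n = 16.

16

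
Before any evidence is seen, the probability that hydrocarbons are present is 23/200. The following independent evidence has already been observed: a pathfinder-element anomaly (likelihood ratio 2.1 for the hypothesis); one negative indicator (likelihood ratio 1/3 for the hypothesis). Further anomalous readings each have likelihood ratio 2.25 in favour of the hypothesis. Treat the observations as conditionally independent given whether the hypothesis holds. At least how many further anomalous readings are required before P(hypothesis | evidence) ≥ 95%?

7

Prior odds = 0.115/0.885 = 23/177.
Combined Bayes factor of the evidence already in hand = 2.1 × (1/3) = 0.7.
Odds after that evidence = (23/177) × 0.7 = 161/1770.
Target odds = 0.95/0.05 = 19.
Need 2.25ⁿ ≥ 19 ÷ (161/1770) = 33630/161.
2.25⁶ = 531441/4096 falls short of 33630/161 but 2.25⁷ = 4782969/16384 reaches it, so n = 7.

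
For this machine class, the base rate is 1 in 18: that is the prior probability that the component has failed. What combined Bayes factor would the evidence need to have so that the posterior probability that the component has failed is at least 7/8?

119

Prior odds = (1/18)/(17/18) = 1/17.
Target odds = 0.875/0.125 = 7.
Required Bayes factor = 7 ÷ (1/17) = 119.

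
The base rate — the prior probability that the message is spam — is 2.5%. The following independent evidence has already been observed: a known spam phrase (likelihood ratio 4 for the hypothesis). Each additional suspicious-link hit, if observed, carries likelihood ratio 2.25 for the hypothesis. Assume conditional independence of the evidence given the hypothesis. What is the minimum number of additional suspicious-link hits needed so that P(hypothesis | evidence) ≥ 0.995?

10

Prior odds = 0.025/0.975 = 1/39.
Bayes factor of the evidence already in hand = 4.
Odds after that evidence = (1/39) × 4 = 4/39.
Target odds = 0.995/0.005 = 199.
Need 2.25ⁿ ≥ 199 ÷ (4/39) = 1940.25.
2.25⁹ = 387420489/262144 falls short of 1940.25 but 2.25¹⁰ ≈3325.26 reaches it, so n = 10.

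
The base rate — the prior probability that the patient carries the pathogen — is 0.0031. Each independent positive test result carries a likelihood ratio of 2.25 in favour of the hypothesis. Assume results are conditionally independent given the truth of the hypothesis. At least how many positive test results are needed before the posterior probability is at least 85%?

Prior odds = 0.0031/0.9969 = 31/9969.
Likelihood ratio per positive test result = 2.25.
Target posterior odds = 0.85/0.15 = 17/3.
Require 2.25ⁿ ≥ 17/3 ÷ (31/9969) = 56491/31.
2.25⁹ = 387420489/262144 falls short of 56491/31 but 2.25¹⁰ ≈3325.26 reaches it, so n = 10.

10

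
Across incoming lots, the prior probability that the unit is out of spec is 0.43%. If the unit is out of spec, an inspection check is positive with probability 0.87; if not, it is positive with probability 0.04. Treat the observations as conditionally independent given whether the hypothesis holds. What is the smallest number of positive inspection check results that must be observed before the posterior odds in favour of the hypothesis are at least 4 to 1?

3

Prior odds: 0.0043 ÷ 0.9957 = 43/9957.
Likelihood ratio of a positive = 0.87/0.04 = 21.75.
Target odds = 4.
Require 21.75ⁿ ≥ 4 ÷ (43/9957) = 39828/43.
21.75² = 473.0625 falls short of 39828/43 but 21.75³ = 658503/64 reaches it, so n = 3.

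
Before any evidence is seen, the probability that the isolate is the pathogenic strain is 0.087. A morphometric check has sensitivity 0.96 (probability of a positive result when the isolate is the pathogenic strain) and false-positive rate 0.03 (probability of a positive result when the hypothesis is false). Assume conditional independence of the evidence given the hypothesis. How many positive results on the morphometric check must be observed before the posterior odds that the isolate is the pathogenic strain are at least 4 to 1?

Prior odds = 0.087/0.913 = 87/913.
Likelihood ratio of a positive result = 0.96/0.03 = 32.
Target odds = 4.
Require 32ⁿ ≥ 4 ÷ (87/913) = 3652/87.
32¹ = 32 falls short of 3652/87 but 32² = 1024 reaches it, so n = 2.

2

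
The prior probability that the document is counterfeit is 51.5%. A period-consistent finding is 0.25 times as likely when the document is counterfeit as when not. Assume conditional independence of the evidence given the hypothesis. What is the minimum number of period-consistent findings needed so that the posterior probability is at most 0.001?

6

Prior odds = 0.515/0.485 = 103/97.
Likelihood ratio per period-consistent finding = 0.25.
Target posterior odds = 0.001/0.999 = 1/999.
Need (103/97) × 0.25ⁿ ≤ 1/999, i.e. 0.25ⁿ ≤ 97/102897.
0.25⁵ = 1/1024 is still above 97/102897 but 0.25⁶ = 1/4096 is at or below it, so n = 6.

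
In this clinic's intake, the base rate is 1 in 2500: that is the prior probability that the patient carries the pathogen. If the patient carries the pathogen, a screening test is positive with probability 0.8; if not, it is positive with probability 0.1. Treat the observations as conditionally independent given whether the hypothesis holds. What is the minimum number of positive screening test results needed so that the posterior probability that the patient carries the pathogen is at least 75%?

5

Prior odds = 0.0004/0.9996 = 1/2499.
Likelihood ratio of a positive = 0.8/0.1 = 8.
Target posterior odds = 0.75/0.25 = 3.
Require 8ⁿ ≥ 3 ÷ (1/2499) = 7497.
8⁴ = 4096 falls short of 7497 but 8⁵ = 32768 reaches it, so n = 5.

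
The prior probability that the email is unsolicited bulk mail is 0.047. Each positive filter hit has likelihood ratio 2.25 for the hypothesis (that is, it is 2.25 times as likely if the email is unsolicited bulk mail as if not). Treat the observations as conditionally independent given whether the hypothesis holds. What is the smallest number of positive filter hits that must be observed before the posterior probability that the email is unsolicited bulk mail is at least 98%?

Prior odds: 0.047 ÷ 0.953 = 47/953.
Likelihood ratio per positive filter hit = 2.25.
Target odds: 0.98 ÷ 0.02 = 49.
Require 2.25ⁿ ≥ 49 ÷ (47/953) = 46697/47.
2.25⁸ = 43046721/65536 falls short of 46697/47 but 2.25⁹ = 387420489/262144 reaches it, so n = 9.

9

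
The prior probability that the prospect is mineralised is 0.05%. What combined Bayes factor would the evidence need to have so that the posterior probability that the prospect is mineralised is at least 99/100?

Prior odds = 0.0005/0.9995 = 1/1999.
Target odds = 0.99/0.01 = 99.
Required Bayes factor = 99 ÷ (1/1999) = 197901.

197901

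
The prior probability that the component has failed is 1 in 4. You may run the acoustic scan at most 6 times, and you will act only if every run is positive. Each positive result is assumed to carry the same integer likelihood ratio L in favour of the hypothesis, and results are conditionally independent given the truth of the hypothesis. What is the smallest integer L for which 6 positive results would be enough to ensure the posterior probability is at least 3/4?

Prior odds = 0.25/0.75 = 1/3.
Target odds = 0.75/0.25 = 3.
Need L⁶ ≥ 3 ÷ (1/3) = 9.
1⁶ = 1 < 9 ≤ 64 = 2⁶, so L = 2.

2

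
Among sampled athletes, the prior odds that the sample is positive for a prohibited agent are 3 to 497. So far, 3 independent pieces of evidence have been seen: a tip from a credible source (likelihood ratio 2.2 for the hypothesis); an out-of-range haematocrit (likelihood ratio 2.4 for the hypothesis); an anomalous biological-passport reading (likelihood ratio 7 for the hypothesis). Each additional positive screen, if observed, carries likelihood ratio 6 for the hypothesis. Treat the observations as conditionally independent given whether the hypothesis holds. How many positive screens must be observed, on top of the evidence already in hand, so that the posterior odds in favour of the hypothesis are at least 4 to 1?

2

Prior odds = 3/497.
Combined Bayes factor of the evidence already in hand = 2.2 × 2.4 × 7 = 36.96.
Odds after that evidence = (3/497) × 36.96 = 396/1775.
Target odds = 4.
Need 6ⁿ ≥ 4 ÷ (396/1775) = 1775/99.
6¹ = 6 falls short of 1775/99 but 6² = 36 reaches it, so n = 2.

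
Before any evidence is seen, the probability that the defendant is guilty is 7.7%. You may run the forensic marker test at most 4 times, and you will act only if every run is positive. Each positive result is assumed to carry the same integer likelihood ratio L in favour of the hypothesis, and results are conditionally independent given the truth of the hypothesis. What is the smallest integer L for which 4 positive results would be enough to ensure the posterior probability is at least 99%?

Prior odds = 0.077/0.923 = 77/923.
Target odds = 0.99/0.01 = 99.
Need L⁴ ≥ 99 ÷ (77/923) = 8307/7.
5⁴ = 625 < 8307/7 ≤ 1296 = 6⁴, so L = 6.

6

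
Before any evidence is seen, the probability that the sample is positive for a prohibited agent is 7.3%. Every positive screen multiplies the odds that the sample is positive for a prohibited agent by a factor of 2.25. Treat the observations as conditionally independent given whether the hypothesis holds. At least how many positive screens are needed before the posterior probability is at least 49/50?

8

Prior odds: 0.073 ÷ 0.927 = 73/927.
Likelihood ratio per positive screen = 2.25.
Target odds: 0.98 ÷ 0.02 = 49.
Require 2.25ⁿ ≥ 49 ÷ (73/927) = 45423/73.
2.25⁷ = 4782969/16384 falls short of 45423/73 but 2.25⁸ = 43046721/65536 reaches it, so n = 8.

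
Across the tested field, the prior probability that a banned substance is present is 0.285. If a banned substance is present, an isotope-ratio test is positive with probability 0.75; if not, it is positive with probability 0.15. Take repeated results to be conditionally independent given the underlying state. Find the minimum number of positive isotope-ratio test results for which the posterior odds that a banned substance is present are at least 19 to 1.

Prior odds = 0.285/0.715 = 57/143.
Likelihood ratio of a positive = 0.75/0.15 = 5.
Target odds = 19.
Require 5ⁿ ≥ 19 ÷ (57/143) = 143/3.
5² = 25 falls short of 143/3 but 5³ = 125 reaches it, so n = 3.

3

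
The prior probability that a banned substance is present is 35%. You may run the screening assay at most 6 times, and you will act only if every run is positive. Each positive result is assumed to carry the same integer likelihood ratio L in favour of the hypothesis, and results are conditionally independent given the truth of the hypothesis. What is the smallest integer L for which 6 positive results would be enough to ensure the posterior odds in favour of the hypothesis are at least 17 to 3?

Prior odds = 0.35/0.65 = 7/13.
Target odds = 17/3.
Need L⁶ ≥ 17/3 ÷ (7/13) = 221/21.
1⁶ = 1 < 221/21 ≤ 64 = 2⁶, so L = 2.

2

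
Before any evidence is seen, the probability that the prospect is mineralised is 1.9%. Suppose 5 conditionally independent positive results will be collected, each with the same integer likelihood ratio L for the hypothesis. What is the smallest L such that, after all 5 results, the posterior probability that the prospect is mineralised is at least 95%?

Prior odds = 0.019/0.981 = 19/981.
Target odds = 0.95/0.05 = 19.
Need L⁵ ≥ 19 ÷ (19/981) = 981.
3⁵ = 243 < 981 ≤ 1024 = 4⁵, so L = 4.

4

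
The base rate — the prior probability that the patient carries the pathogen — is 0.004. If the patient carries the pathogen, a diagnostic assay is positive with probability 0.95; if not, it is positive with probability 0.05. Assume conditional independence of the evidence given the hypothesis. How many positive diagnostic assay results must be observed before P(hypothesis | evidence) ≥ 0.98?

4

Prior odds = 0.004/0.996 = 1/249.
Likelihood ratio of a positive = 0.95/0.05 = 19.
Target posterior odds = 0.98/0.02 = 49.
Need (1/249) × 19ⁿ ≥ 49, i.e. 19ⁿ ≥ 12201.
19³ = 6859 falls short of 12201 but 19⁴ = 130321 reaches it, so n = 4.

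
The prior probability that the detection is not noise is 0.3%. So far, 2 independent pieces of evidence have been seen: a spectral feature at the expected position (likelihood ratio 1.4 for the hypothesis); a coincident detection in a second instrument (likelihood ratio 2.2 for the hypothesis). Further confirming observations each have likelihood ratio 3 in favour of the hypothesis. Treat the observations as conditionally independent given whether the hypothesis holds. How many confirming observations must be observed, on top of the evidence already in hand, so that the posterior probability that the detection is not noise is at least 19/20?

Prior odds = 0.003/0.997 = 3/997.
Combined Bayes factor of the evidence already in hand = 1.4 × 2.2 = 3.08.
Odds after that evidence = (3/997) × 3.08 = 231/24925.
Target odds = 0.95/0.05 = 19.
Need 3ⁿ ≥ 19 ÷ (231/24925) = 473575/231.
3⁶ = 729 falls short of 473575/231 but 3⁷ = 2187 reaches it, so n = 7.

7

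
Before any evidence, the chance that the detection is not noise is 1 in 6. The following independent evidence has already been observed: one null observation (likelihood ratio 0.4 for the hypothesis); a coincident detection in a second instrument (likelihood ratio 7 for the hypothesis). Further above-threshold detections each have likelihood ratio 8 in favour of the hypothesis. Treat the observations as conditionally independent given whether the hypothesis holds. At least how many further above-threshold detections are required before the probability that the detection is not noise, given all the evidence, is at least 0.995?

Prior odds = (1/6)/(5/6) = 0.2.
Combined Bayes factor of the evidence already in hand = 0.4 × 7 = 2.8.
Odds after that evidence = 0.2 × 2.8 = 0.56.
Target odds = 0.995/0.005 = 199.
Need 8ⁿ ≥ 199 ÷ 0.56 = 4975/14.
8² = 64 falls short of 4975/14 but 8³ = 512 reaches it, so n = 3.

3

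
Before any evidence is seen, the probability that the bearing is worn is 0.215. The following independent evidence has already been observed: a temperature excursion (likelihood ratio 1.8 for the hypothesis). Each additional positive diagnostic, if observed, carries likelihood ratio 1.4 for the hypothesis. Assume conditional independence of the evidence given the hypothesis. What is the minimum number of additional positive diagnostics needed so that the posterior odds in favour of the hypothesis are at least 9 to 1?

9

Prior odds = 0.215/0.785 = 43/157.
Bayes factor of the evidence already in hand = 1.8.
Odds after that evidence = (43/157) × 1.8 = 387/785.
Target odds = 9.
Need 1.4ⁿ ≥ 9 ÷ (387/785) = 785/43.
1.4⁸ = 5764801/390625 falls short of 785/43 but 1.4⁹ = 40353607/1953125 reaches it, so n = 9.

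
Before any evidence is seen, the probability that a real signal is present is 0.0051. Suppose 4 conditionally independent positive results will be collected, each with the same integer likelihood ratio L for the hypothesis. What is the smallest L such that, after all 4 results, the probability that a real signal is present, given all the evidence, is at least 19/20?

8

Prior odds = 0.0051/0.9949 = 51/9949.
Target odds = 0.95/0.05 = 19.
Need L⁴ ≥ 19 ÷ (51/9949) = 189031/51.
7⁴ = 2401 < 189031/51 ≤ 4096 = 8⁴, so L = 8.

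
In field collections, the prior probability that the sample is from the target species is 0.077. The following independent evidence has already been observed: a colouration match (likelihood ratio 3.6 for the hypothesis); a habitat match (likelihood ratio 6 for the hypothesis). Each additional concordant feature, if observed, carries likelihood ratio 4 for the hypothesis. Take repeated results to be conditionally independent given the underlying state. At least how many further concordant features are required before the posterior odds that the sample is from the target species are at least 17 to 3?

1

Prior odds = 0.077/0.923 = 77/923.
Combined Bayes factor of the evidence already in hand = 3.6 × 6 = 21.6.
Odds after that evidence = (77/923) × 21.6 = 8316/4615.
Target odds = 17/3.
Need 4ⁿ ≥ 17/3 ÷ (8316/4615) = 78455/24948.
4¹ = 4, which meets the required 78455/24948; so n = 1.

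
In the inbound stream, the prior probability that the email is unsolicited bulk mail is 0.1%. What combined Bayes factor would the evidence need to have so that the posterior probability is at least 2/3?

Prior odds = 0.001/0.999 = 1/999.
Target odds = (2/3)/(1/3) = 2.
Required Bayes factor = 2 ÷ (1/999) = 1998.

1998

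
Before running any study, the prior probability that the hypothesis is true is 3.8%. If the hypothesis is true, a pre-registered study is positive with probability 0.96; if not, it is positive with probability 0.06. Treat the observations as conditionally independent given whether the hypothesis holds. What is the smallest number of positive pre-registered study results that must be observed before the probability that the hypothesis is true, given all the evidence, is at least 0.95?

3

Prior odds: 0.038 ÷ 0.962 = 19/481.
Likelihood ratio of a positive = 0.96/0.06 = 16.
Target posterior odds = 0.95/0.05 = 19.
Need (19/481) × 16ⁿ ≥ 19, i.e. 16ⁿ ≥ 481.
16² = 256 falls short of 481 but 16³ = 4096 reaches it, so n = 3.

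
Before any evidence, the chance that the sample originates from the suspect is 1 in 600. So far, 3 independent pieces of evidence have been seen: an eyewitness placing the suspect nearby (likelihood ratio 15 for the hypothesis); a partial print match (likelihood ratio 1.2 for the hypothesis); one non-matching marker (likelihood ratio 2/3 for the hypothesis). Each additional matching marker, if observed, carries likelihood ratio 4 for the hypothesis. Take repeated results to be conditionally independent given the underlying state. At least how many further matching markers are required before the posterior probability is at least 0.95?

5

Prior odds = (1/600)/(599/600) = 1/599.
Combined Bayes factor of the evidence already in hand = 15 × 1.2 × (2/3) = 12.
Odds after that evidence = (1/599) × 12 = 12/599.
Target odds = 0.95/0.05 = 19.
Need 4ⁿ ≥ 19 ÷ (12/599) = 11381/12.
4⁴ = 256 falls short of 11381/12 but 4⁵ = 1024 reaches it, so n = 5.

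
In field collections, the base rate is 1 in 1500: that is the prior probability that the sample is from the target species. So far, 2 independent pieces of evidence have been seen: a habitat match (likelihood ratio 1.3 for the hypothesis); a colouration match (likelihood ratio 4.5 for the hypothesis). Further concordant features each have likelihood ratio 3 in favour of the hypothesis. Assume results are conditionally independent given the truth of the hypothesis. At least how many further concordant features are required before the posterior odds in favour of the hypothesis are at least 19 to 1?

Prior odds = (1/1500)/(1499/1500) = 1/1499.
Combined Bayes factor of the evidence already in hand = 1.3 × 4.5 = 5.85.
Odds after that evidence = (1/1499) × 5.85 = 117/29980.
Target odds = 19.
Need 3ⁿ ≥ 19 ÷ (117/29980) = 569620/117.
3⁷ = 2187 falls short of 569620/117 but 3⁸ = 6561 reaches it, so n = 8.

8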